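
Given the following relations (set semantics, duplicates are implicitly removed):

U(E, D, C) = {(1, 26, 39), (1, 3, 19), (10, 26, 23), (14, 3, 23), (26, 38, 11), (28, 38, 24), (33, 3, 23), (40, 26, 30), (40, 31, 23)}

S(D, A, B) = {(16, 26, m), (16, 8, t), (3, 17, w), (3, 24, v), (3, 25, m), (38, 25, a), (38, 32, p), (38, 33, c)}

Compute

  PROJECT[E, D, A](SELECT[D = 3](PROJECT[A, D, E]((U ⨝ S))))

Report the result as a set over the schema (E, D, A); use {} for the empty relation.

Natural join on D: {(1, 3, 19, 17, w), (1, 3, 19, 24, v), (1, 3, 19, 25, m), (14, 3, 23, 17, w), (14, 3, 23, 24, v), (14, 3, 23, 25, m), (26, 38, 11, 25, a), (26, 38, 11, 32, p), (26, 38, 11, 33, c), (28, 38, 24, 25, a), (28, 38, 24, 32, p), (28, 38, 24, 33, c), (33, 3, 23, 17, w), (33, 3, 23, 24, v), (33, 3, 23, 25, m)}
Projecting to A, D, E: {(17, 3, 1), (17, 3, 14), (17, 3, 33), (24, 3, 1), (24, 3, 14), (24, 3, 33), (25, 3, 1), (25, 3, 14), (25, 3, 33), (25, 38, 26), (25, 38, 28), (32, 38, 26), (32, 38, 28), (33, 38, 26), (33, 38, 28)}
Apply σ_{D = 3}; surviving tuples: {(17, 3, 1), (17, 3, 14), (17, 3, 33), (24, 3, 1), (24, 3, 14), (24, 3, 33), (25, 3, 1), (25, 3, 14), (25, 3, 33)}
Projecting to E, D, A: {(1, 3, 17), (1, 3, 24), (1, 3, 25), (14, 3, 17), (14, 3, 24), (14, 3, 25), (33, 3, 17), (33, 3, 24), (33, 3, 25)}

{(1, 3, 17), (1, 3, 24), (1, 3, 25), (14, 3, 17), (14, 3, 24), (14, 3, 25), (33, 3, 17), (33, 3, 24), (33, 3, 25)}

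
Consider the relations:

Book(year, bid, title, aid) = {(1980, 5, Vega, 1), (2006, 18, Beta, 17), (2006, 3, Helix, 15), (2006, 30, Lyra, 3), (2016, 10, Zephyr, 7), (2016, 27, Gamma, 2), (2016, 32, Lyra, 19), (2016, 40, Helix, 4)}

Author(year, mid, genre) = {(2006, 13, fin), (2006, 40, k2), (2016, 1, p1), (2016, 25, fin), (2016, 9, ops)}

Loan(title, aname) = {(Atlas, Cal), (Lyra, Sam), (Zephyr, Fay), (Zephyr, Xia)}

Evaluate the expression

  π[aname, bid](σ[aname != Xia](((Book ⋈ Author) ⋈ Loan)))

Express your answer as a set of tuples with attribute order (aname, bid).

{(Fay, 10), (Sam, 30), (Sam, 32)}

Natural join on year: {(2006, 18, Beta, 17, 13, fin), (2006, 18, Beta, 17, 40, k2), (2006, 3, Helix, 15, 13, fin), (2006, 3, Helix, 15, 40, k2), (2006, 30, Lyra, 3, 13, fin), (2006, 30, Lyra, 3, 40, k2), (2016, 10, Zephyr, 7, 1, p1), (2016, 10, Zephyr, 7, 25, fin), (2016, 10, Zephyr, 7, 9, ops), (2016, 27, Gamma, 2, 1, p1), (2016, 27, Gamma, 2, 25, fin), (2016, 27, Gamma, 2, 9, ops), (2016, 32, Lyra, 19, 1, p1), (2016, 32, Lyra, 19, 25, fin), (2016, 32, Lyra, 19, 9, ops), (2016, 40, Helix, 4, 1, p1), (2016, 40, Helix, 4, 25, fin), (2016, 40, Helix, 4, 9, ops)}
Natural join on title: {(2006, 30, Lyra, 3, 13, fin, Sam), (2006, 30, Lyra, 3, 40, k2, Sam), (2016, 10, Zephyr, 7, 1, p1, Fay), (2016, 10, Zephyr, 7, 1, p1, Xia), (2016, 10, Zephyr, 7, 25, fin, Fay), (2016, 10, Zephyr, 7, 25, fin, Xia), (2016, 10, Zephyr, 7, 9, ops, Fay), (2016, 10, Zephyr, 7, 9, ops, Xia), (2016, 32, Lyra, 19, 1, p1, Sam), (2016, 32, Lyra, 19, 25, fin, Sam), (2016, 32, Lyra, 19, 9, ops, Sam)}
Apply σ_{aname != Xia}; surviving tuples: {(2006, 30, Lyra, 3, 13, fin, Sam), (2006, 30, Lyra, 3, 40, k2, Sam), (2016, 10, Zephyr, 7, 1, p1, Fay), (2016, 10, Zephyr, 7, 25, fin, Fay), (2016, 10, Zephyr, 7, 9, ops, Fay), (2016, 32, Lyra, 19, 1, p1, Sam), (2016, 32, Lyra, 19, 25, fin, Sam), (2016, 32, Lyra, 19, 9, ops, Sam)}
Projecting to aname, bid (5 duplicate(s) eliminated): {(Fay, 10), (Sam, 30), (Sam, 32)}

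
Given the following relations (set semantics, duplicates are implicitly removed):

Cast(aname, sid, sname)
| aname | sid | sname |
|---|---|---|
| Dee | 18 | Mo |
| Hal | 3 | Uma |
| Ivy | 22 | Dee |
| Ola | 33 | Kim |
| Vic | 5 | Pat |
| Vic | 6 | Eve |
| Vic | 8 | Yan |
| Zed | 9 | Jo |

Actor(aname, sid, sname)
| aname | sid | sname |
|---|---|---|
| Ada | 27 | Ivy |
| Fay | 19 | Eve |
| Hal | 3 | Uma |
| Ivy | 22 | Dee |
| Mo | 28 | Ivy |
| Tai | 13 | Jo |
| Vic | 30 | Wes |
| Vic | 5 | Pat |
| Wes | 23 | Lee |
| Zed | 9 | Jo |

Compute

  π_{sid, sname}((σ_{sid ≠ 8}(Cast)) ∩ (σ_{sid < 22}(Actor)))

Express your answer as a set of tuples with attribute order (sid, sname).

{(3, Uma), (5, Pat), (9, Jo)}

Apply σ_{sid ≠ 8}; surviving tuples: {(Dee, 18, Mo), (Hal, 3, Uma), (Ivy, 22, Dee), (Ola, 33, Kim), (Vic, 5, Pat), (Vic, 6, Eve), (Zed, 9, Jo)}
Apply σ_{sid < 22}; surviving tuples: {(Fay, 19, Eve), (Hal, 3, Uma), (Tai, 13, Jo), (Vic, 5, Pat), (Zed, 9, Jo)}
Taking the intersection: {(Hal, 3, Uma), (Vic, 5, Pat), (Zed, 9, Jo)}
π_{sid, sname} gives {(3, Uma), (5, Pat), (9, Jo)}.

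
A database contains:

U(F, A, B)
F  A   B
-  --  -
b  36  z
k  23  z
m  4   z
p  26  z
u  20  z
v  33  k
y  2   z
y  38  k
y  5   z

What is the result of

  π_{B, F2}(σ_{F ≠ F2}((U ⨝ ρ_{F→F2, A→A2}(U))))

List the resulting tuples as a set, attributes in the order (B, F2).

ρ[F→F2, A→A2]: schema becomes (F2, A2, B); tuples unchanged.
U ⋈ ρ_{F→F2, A→A2}(U) (natural join on B): {(b, 36, z, b, 36), (b, 36, z, k, 23), (b, 36, z, m, 4), (b, 36, z, p, 26), (b, 36, z, u, 20), (b, 36, z, y, 2), (b, 36, z, y, 5), (k, 23, z, b, 36), (k, 23, z, k, 23), (k, 23, z, m, 4), (k, 23, z, p, 26), (k, 23, z, u, 20), (k, 23, z, y, 2), (k, 23, z, y, 5), (m, 4, z, b, 36), (m, 4, z, k, 23), (m, 4, z, m, 4), (m, 4, z, p, 26), (m, 4, z, u, 20), (m, 4, z, y, 2), (m, 4, z, y, 5), (p, 26, z, b, 36), (p, 26, z, k, 23), (p, 26, z, m, 4), (p, 26, z, p, 26), (p, 26, z, u, 20), (p, 26, z, y, 2), (p, 26, z, y, 5), (u, 20, z, b, 36), (u, 20, z, k, 23), (u, 20, z, m, 4), (u, 20, z, p, 26), (u, 20, z, u, 20), (u, 20, z, y, 2), (u, 20, z, y, 5), (v, 33, k, v, 33), (v, 33, k, y, 38), (y, 2, z, b, 36), (y, 2, z, k, 23), (y, 2, z, m, 4), (y, 2, z, p, 26), (y, 2, z, u, 20), (y, 2, z, y, 2), (y, 2, z, y, 5), (y, 38, k, v, 33), (y, 38, k, y, 38), (y, 5, z, b, 36), (y, 5, z, k, 23), (y, 5, z, m, 4), (y, 5, z, p, 26), (y, 5, z, u, 20), (y, 5, z, y, 2), (y, 5, z, y, 5)}
Filtering on F ≠ F2 leaves {(b, 36, z, k, 23), (b, 36, z, m, 4), (b, 36, z, p, 26), (b, 36, z, u, 20), (b, 36, z, y, 2), (b, 36, z, y, 5), (k, 23, z, b, 36), (k, 23, z, m, 4), (k, 23, z, p, 26), (k, 23, z, u, 20), (k, 23, z, y, 2), (k, 23, z, y, 5), (m, 4, z, b, 36), (m, 4, z, k, 23), (m, 4, z, p, 26), (m, 4, z, u, 20), (m, 4, z, y, 2), (m, 4, z, y, 5), (p, 26, z, b, 36), (p, 26, z, k, 23), (p, 26, z, m, 4), (p, 26, z, u, 20), (p, 26, z, y, 2), (p, 26, z, y, 5), (u, 20, z, b, 36), (u, 20, z, k, 23), (u, 20, z, m, 4), (u, 20, z, p, 26), (u, 20, z, y, 2), (u, 20, z, y, 5), (v, 33, k, y, 38), (y, 2, z, b, 36), (y, 2, z, k, 23), (y, 2, z, m, 4), (y, 2, z, p, 26), (y, 2, z, u, 20), (y, 38, k, v, 33), (y, 5, z, b, 36), (y, 5, z, k, 23), (y, 5, z, m, 4), (y, 5, z, p, 26), (y, 5, z, u, 20)}.
Keep only column(s) B, F2 (34 duplicate(s) eliminated): {(k, v), (k, y), (z, b), (z, k), (z, m), (z, p), (z, u), (z, y)}

{(k, v), (k, y), (z, b), (z, k), (z, m), (z, p), (z, u), (z, y)}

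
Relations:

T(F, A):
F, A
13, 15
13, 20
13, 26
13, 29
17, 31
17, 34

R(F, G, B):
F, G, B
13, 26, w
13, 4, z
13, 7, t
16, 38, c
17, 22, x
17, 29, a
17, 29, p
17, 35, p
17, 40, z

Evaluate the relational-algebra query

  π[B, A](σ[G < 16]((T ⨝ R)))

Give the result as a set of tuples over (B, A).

Joining T and R on F yields {(13, 15, 26, w), (13, 15, 4, z), (13, 15, 7, t), (13, 20, 26, w), (13, 20, 4, z), (13, 20, 7, t), (13, 26, 26, w), (13, 26, 4, z), (13, 26, 7, t), (13, 29, 26, w), (13, 29, 4, z), (13, 29, 7, t), (17, 31, 22, x), (17, 31, 29, a), (17, 31, 29, p), (17, 31, 35, p), (17, 31, 40, z), (17, 34, 22, x), (17, 34, 29, a), (17, 34, 29, p), (17, 34, 35, p), (17, 34, 40, z)}.
Filtering on G < 16 leaves {(13, 15, 4, z), (13, 15, 7, t), (13, 20, 4, z), (13, 20, 7, t), (13, 26, 4, z), (13, 26, 7, t), (13, 29, 4, z), (13, 29, 7, t)}.
π[B, A]: project onto (B, A) → {(t, 15), (t, 20), (t, 26), (t, 29), (z, 15), (z, 20), (z, 26), (z, 29)}

{(t, 15), (t, 20), (t, 26), (t, 29), (z, 15), (z, 20), (z, 26), (z, 29)}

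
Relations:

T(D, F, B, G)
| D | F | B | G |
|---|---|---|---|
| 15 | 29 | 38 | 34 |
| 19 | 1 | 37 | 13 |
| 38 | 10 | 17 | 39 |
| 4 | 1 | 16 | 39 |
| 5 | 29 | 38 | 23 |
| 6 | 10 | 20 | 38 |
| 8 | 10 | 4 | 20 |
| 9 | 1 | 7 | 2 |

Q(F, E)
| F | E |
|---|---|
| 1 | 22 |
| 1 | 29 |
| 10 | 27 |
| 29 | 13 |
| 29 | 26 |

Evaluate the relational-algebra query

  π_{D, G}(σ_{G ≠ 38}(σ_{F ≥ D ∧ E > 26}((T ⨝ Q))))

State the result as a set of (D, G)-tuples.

Natural join on F: {(15, 29, 38, 34, 13), (15, 29, 38, 34, 26), (19, 1, 37, 13, 22), (19, 1, 37, 13, 29), (38, 10, 17, 39, 27), (4, 1, 16, 39, 22), (4, 1, 16, 39, 29), (5, 29, 38, 23, 13), (5, 29, 38, 23, 26), (6, 10, 20, 38, 27), (8, 10, 4, 20, 27), (9, 1, 7, 2, 22), (9, 1, 7, 2, 29)}
Filtering on F ≥ D ∧ E > 26 leaves {(6, 10, 20, 38, 27), (8, 10, 4, 20, 27)}.
Filtering on G ≠ 38 leaves {(8, 10, 4, 20, 27)}.
Projecting to D, G: {(8, 20)}

{(8, 20)}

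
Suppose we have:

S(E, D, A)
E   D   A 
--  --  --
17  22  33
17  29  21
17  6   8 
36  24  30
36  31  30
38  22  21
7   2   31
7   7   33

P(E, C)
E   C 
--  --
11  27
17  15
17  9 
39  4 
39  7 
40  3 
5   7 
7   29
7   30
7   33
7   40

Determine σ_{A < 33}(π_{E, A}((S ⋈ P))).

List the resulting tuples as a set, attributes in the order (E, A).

{(17, 21), (17, 8), (7, 31)}

S ⋈ P (natural join on E): {(17, 22, 33, 15), (17, 22, 33, 9), (17, 29, 21, 15), (17, 29, 21, 9), (17, 6, 8, 15), (17, 6, 8, 9), (7, 2, 31, 29), (7, 2, 31, 30), (7, 2, 31, 33), (7, 2, 31, 40), (7, 7, 33, 29), (7, 7, 33, 30), (7, 7, 33, 33), (7, 7, 33, 40)}
π_{E, A} gives {(17, 21), (17, 33), (17, 8), (7, 31), (7, 33)} (9 duplicate(s) eliminated).
Apply σ_{A < 33}; surviving tuples: {(17, 21), (17, 8), (7, 31)}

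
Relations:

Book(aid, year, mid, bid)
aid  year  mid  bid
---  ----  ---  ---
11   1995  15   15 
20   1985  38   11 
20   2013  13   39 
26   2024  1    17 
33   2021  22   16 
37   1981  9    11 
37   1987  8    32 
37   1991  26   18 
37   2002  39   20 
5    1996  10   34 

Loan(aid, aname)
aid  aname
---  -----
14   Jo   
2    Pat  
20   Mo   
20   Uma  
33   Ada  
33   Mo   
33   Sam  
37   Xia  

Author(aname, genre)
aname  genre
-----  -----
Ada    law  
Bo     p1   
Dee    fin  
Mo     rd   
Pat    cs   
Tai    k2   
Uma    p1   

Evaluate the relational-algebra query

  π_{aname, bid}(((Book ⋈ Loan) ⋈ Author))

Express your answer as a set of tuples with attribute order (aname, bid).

{(Ada, 16), (Mo, 11), (Mo, 16), (Mo, 39), (Uma, 11), (Uma, 39)}

Natural join on aid: {(20, 1985, 38, 11, Mo), (20, 1985, 38, 11, Uma), (20, 2013, 13, 39, Mo), (20, 2013, 13, 39, Uma), (33, 2021, 22, 16, Ada), (33, 2021, 22, 16, Mo), (33, 2021, 22, 16, Sam), (37, 1981, 9, 11, Xia), (37, 1987, 8, 32, Xia), (37, 1991, 26, 18, Xia), (37, 2002, 39, 20, Xia)}
Natural join on aname: {(20, 1985, 38, 11, Mo, rd), (20, 1985, 38, 11, Uma, p1), (20, 2013, 13, 39, Mo, rd), (20, 2013, 13, 39, Uma, p1), (33, 2021, 22, 16, Ada, law), (33, 2021, 22, 16, Mo, rd)}
π_{aname, bid} gives {(Ada, 16), (Mo, 11), (Mo, 16), (Mo, 39), (Uma, 11), (Uma, 39)}.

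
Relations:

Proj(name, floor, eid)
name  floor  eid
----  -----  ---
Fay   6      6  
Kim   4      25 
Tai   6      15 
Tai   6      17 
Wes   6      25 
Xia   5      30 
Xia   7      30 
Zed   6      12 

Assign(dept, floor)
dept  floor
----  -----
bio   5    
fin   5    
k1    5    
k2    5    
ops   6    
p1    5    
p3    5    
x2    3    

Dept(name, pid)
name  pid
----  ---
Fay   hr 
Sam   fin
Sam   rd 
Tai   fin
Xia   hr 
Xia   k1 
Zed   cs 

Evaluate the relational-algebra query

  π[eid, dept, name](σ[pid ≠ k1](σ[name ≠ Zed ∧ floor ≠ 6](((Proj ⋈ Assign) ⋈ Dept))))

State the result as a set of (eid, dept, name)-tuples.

{(30, bio, Xia), (30, fin, Xia), (30, k1, Xia), (30, k2, Xia), (30, p1, Xia), (30, p3, Xia)}

Proj ⋈ Assign (natural join on floor): {(Fay, 6, 6, ops), (Tai, 6, 15, ops), (Tai, 6, 17, ops), (Wes, 6, 25, ops), (Xia, 5, 30, bio), (Xia, 5, 30, fin), (Xia, 5, 30, k1), (Xia, 5, 30, k2), (Xia, 5, 30, p1), (Xia, 5, 30, p3), (Zed, 6, 12, ops)}
(Proj ⋈ Assign) ⋈ Dept (natural join on name): {(Fay, 6, 6, ops, hr), (Tai, 6, 15, ops, fin), (Tai, 6, 17, ops, fin), (Xia, 5, 30, bio, hr), (Xia, 5, 30, bio, k1), (Xia, 5, 30, fin, hr), (Xia, 5, 30, fin, k1), (Xia, 5, 30, k1, hr), (Xia, 5, 30, k1, k1), (Xia, 5, 30, k2, hr), (Xia, 5, 30, k2, k1), (Xia, 5, 30, p1, hr), (Xia, 5, 30, p1, k1), (Xia, 5, 30, p3, hr), (Xia, 5, 30, p3, k1), (Zed, 6, 12, ops, cs)}
σ[name ≠ Zed ∧ floor ≠ 6]: keep tuples satisfying name ≠ Zed ∧ floor ≠ 6 → {(Xia, 5, 30, bio, hr), (Xia, 5, 30, bio, k1), (Xia, 5, 30, fin, hr), (Xia, 5, 30, fin, k1), (Xia, 5, 30, k1, hr), (Xia, 5, 30, k1, k1), (Xia, 5, 30, k2, hr), (Xia, 5, 30, k2, k1), (Xia, 5, 30, p1, hr), (Xia, 5, 30, p1, k1), (Xia, 5, 30, p3, hr), (Xia, 5, 30, p3, k1)}
σ[pid ≠ k1]: keep tuples satisfying pid ≠ k1 → {(Xia, 5, 30, bio, hr), (Xia, 5, 30, fin, hr), (Xia, 5, 30, k1, hr), (Xia, 5, 30, k2, hr), (Xia, 5, 30, p1, hr), (Xia, 5, 30, p3, hr)}
Keep only column(s) eid, dept, name: {(30, bio, Xia), (30, fin, Xia), (30, k1, Xia), (30, k2, Xia), (30, p1, Xia), (30, p3, Xia)}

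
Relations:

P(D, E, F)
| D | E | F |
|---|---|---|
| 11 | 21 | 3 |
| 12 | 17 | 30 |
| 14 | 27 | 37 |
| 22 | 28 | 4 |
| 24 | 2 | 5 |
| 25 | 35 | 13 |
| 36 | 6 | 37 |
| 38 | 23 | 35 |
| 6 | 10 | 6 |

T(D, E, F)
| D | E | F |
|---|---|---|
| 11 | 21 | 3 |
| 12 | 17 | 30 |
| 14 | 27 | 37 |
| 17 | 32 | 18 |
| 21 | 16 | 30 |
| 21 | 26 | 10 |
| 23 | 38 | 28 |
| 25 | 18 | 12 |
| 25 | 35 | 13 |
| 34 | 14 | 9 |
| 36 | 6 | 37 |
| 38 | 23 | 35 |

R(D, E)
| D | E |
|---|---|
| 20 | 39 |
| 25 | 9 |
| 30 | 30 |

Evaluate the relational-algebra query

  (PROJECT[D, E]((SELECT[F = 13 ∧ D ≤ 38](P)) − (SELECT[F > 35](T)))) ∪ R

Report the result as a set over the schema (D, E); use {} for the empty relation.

{(20, 39), (25, 35), (25, 9), (30, 30)}

σ[F = 13 ∧ D ≤ 38]: keep tuples satisfying F = 13 ∧ D ≤ 38 → {(25, 35, 13)}
σ[F > 35]: keep tuples satisfying F > 35 → {(14, 27, 37), (36, 6, 37)}
Set difference of the two operands is {(25, 35, 13)}.
Keep only column(s) D, E: {(25, 35)}
Set union of the two operands is {(20, 39), (25, 35), (25, 9), (30, 30)}.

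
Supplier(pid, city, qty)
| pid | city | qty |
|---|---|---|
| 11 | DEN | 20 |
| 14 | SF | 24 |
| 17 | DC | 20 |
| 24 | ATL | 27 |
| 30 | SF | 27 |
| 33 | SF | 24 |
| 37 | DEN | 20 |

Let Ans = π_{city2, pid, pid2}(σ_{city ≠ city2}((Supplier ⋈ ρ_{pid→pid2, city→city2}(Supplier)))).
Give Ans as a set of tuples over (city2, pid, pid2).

{(ATL, 30, 24), (DC, 11, 17), (DC, 37, 17), (DEN, 17, 11), (DEN, 17, 37), (SF, 24, 30)}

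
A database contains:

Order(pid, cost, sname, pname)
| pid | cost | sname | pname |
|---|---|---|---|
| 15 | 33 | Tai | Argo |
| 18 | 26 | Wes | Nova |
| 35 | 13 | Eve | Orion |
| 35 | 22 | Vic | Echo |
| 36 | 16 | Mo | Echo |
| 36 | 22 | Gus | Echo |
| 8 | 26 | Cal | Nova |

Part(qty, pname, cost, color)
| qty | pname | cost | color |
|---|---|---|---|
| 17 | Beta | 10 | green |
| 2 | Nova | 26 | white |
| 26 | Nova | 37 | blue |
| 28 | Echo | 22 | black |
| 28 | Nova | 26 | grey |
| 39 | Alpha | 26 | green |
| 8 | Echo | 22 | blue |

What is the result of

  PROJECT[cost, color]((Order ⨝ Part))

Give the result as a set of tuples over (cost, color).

Natural join on cost, pname: {(18, 26, Wes, Nova, 2, white), (18, 26, Wes, Nova, 28, grey), (35, 22, Vic, Echo, 28, black), (35, 22, Vic, Echo, 8, blue), (36, 22, Gus, Echo, 28, black), (36, 22, Gus, Echo, 8, blue), (8, 26, Cal, Nova, 2, white), (8, 26, Cal, Nova, 28, grey)}
π[cost, color]: project onto (cost, color) (4 duplicate(s) eliminated) → {(22, black), (22, blue), (26, grey), (26, white)}

{(22, black), (22, blue), (26, grey), (26, white)}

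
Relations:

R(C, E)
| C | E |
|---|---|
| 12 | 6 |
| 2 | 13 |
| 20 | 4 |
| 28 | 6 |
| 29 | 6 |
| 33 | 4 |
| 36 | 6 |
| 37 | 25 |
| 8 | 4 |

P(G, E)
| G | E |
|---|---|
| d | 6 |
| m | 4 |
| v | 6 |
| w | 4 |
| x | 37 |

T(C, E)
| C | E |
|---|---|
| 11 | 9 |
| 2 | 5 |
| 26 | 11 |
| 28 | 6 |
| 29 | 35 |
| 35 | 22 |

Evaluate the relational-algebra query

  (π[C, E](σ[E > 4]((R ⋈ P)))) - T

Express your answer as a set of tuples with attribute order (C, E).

{(12, 6), (29, 6), (36, 6)}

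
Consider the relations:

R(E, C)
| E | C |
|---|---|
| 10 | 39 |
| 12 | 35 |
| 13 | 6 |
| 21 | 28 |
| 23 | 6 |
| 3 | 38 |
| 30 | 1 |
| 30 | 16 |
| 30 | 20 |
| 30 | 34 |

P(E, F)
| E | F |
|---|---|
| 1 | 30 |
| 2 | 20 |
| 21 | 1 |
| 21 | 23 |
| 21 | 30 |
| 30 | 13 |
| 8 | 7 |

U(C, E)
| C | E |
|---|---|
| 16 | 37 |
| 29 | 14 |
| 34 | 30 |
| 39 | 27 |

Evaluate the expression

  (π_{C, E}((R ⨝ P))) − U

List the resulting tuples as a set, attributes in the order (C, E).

{(1, 30), (16, 30), (20, 30), (28, 21)}

Joining R and P on E yields {(21, 28, 1), (21, 28, 23), (21, 28, 30), (30, 1, 13), (30, 16, 13), (30, 20, 13), (30, 34, 13)}.
π[C, E]: project onto (C, E) (2 duplicate(s) eliminated) → {(1, 30), (16, 30), (20, 30), (28, 21), (34, 30)}
Taking the difference: {(1, 30), (16, 30), (20, 30), (28, 21)}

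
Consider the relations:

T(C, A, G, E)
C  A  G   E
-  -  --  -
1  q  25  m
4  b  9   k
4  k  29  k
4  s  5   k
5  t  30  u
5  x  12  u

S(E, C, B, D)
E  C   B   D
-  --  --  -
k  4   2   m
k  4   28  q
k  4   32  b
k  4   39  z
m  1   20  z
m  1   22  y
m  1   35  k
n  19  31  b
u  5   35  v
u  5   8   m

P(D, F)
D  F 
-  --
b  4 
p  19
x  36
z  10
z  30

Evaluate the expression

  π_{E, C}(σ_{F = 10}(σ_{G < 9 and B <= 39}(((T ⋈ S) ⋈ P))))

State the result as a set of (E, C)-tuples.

Natural join on C, E: {(1, q, 25, m, 20, z), (1, q, 25, m, 22, y), (1, q, 25, m, 35, k), (4, b, 9, k, 2, m), (4, b, 9, k, 28, q), (4, b, 9, k, 32, b), (4, b, 9, k, 39, z), (4, k, 29, k, 2, m), (4, k, 29, k, 28, q), (4, k, 29, k, 32, b), (4, k, 29, k, 39, z), (4, s, 5, k, 2, m), (4, s, 5, k, 28, q), (4, s, 5, k, 32, b), (4, s, 5, k, 39, z), (5, t, 30, u, 35, v), (5, t, 30, u, 8, m), (5, x, 12, u, 35, v), (5, x, 12, u, 8, m)}
Natural join on D: {(1, q, 25, m, 20, z, 10), (1, q, 25, m, 20, z, 30), (4, b, 9, k, 32, b, 4), (4, b, 9, k, 39, z, 10), (4, b, 9, k, 39, z, 30), (4, k, 29, k, 32, b, 4), (4, k, 29, k, 39, z, 10), (4, k, 29, k, 39, z, 30), (4, s, 5, k, 32, b, 4), (4, s, 5, k, 39, z, 10), (4, s, 5, k, 39, z, 30)}
Filtering on G < 9 and B <= 39 leaves {(4, s, 5, k, 32, b, 4), (4, s, 5, k, 39, z, 10), (4, s, 5, k, 39, z, 30)}.
Filtering on F = 10 leaves {(4, s, 5, k, 39, z, 10)}.
π_{E, C} gives {(k, 4)}.

{(k, 4)}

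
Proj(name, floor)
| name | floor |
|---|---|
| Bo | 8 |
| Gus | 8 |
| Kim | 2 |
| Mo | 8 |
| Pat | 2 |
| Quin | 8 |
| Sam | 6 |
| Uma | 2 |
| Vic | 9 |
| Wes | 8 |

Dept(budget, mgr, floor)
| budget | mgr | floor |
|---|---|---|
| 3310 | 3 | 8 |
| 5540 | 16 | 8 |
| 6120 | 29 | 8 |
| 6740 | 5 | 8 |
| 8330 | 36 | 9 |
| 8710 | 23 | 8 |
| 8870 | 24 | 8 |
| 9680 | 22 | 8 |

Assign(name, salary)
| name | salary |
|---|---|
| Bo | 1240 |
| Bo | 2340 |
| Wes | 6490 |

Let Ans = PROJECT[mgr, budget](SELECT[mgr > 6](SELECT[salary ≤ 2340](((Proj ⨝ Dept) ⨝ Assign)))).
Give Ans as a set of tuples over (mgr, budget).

Natural join on floor: {(Bo, 8, 3310, 3), (Bo, 8, 5540, 16), (Bo, 8, 6120, 29), (Bo, 8, 6740, 5), (Bo, 8, 8710, 23), (Bo, 8, 8870, 24), (Bo, 8, 9680, 22), (Gus, 8, 3310, 3), (Gus, 8, 5540, 16), (Gus, 8, 6120, 29), (Gus, 8, 6740, 5), (Gus, 8, 8710, 23), (Gus, 8, 8870, 24), (Gus, 8, 9680, 22), (Mo, 8, 3310, 3), (Mo, 8, 5540, 16), (Mo, 8, 6120, 29), (Mo, 8, 6740, 5), (Mo, 8, 8710, 23), (Mo, 8, 8870, 24), (Mo, 8, 9680, 22), (Quin, 8, 3310, 3), (Quin, 8, 5540, 16), (Quin, 8, 6120, 29), (Quin, 8, 6740, 5), (Quin, 8, 8710, 23), (Quin, 8, 8870, 24), (Quin, 8, 9680, 22), (Vic, 9, 8330, 36), (Wes, 8, 3310, 3), (Wes, 8, 5540, 16), (Wes, 8, 6120, 29), (Wes, 8, 6740, 5), (Wes, 8, 8710, 23), (Wes, 8, 8870, 24), (Wes, 8, 9680, 22)}
Natural join on name: {(Bo, 8, 3310, 3, 1240), (Bo, 8, 3310, 3, 2340), (Bo, 8, 5540, 16, 1240), (Bo, 8, 5540, 16, 2340), (Bo, 8, 6120, 29, 1240), (Bo, 8, 6120, 29, 2340), (Bo, 8, 6740, 5, 1240), (Bo, 8, 6740, 5, 2340), (Bo, 8, 8710, 23, 1240), (Bo, 8, 8710, 23, 2340), (Bo, 8, 8870, 24, 1240), (Bo, 8, 8870, 24, 2340), (Bo, 8, 9680, 22, 1240), (Bo, 8, 9680, 22, 2340), (Wes, 8, 3310, 3, 6490), (Wes, 8, 5540, 16, 6490), (Wes, 8, 6120, 29, 6490), (Wes, 8, 6740, 5, 6490), (Wes, 8, 8710, 23, 6490), (Wes, 8, 8870, 24, 6490), (Wes, 8, 9680, 22, 6490)}
Filtering on salary ≤ 2340 leaves {(Bo, 8, 3310, 3, 1240), (Bo, 8, 3310, 3, 2340), (Bo, 8, 5540, 16, 1240), (Bo, 8, 5540, 16, 2340), (Bo, 8, 6120, 29, 1240), (Bo, 8, 6120, 29, 2340), (Bo, 8, 6740, 5, 1240), (Bo, 8, 6740, 5, 2340), (Bo, 8, 8710, 23, 1240), (Bo, 8, 8710, 23, 2340), (Bo, 8, 8870, 24, 1240), (Bo, 8, 8870, 24, 2340), (Bo, 8, 9680, 22, 1240), (Bo, 8, 9680, 22, 2340)}.
Filtering on mgr > 6 leaves {(Bo, 8, 5540, 16, 1240), (Bo, 8, 5540, 16, 2340), (Bo, 8, 6120, 29, 1240), (Bo, 8, 6120, 29, 2340), (Bo, 8, 8710, 23, 1240), (Bo, 8, 8710, 23, 2340), (Bo, 8, 8870, 24, 1240), (Bo, 8, 8870, 24, 2340), (Bo, 8, 9680, 22, 1240), (Bo, 8, 9680, 22, 2340)}.
π[mgr, budget]: project onto (mgr, budget) (5 duplicate(s) eliminated) → {(16, 5540), (22, 9680), (23, 8710), (24, 8870), (29, 6120)}

{(16, 5540), (22, 9680), (23, 8710), (24, 8870), (29, 6120)}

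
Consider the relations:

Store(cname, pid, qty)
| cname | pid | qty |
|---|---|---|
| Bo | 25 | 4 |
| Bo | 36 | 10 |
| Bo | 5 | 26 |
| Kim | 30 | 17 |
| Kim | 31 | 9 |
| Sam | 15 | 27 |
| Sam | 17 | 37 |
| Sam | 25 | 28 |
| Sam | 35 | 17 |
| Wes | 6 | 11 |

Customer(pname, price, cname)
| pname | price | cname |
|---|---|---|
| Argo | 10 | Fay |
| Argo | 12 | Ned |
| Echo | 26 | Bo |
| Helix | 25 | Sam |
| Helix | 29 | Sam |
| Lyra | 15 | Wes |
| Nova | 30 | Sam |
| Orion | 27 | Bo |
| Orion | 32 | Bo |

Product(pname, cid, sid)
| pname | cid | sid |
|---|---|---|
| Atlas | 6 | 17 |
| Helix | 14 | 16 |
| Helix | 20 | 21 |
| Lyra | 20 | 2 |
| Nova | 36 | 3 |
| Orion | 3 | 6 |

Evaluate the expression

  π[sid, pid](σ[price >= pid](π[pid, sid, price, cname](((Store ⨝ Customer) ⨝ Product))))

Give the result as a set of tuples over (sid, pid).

{(16, 15), (16, 17), (16, 25), (2, 6), (21, 15), (21, 17), (21, 25), (3, 15), (3, 17), (3, 25), (6, 25), (6, 5)}

Natural join on cname: {(Bo, 25, 4, Echo, 26), (Bo, 25, 4, Orion, 27), (Bo, 25, 4, Orion, 32), (Bo, 36, 10, Echo, 26), (Bo, 36, 10, Orion, 27), (Bo, 36, 10, Orion, 32), (Bo, 5, 26, Echo, 26), (Bo, 5, 26, Orion, 27), (Bo, 5, 26, Orion, 32), (Sam, 15, 27, Helix, 25), (Sam, 15, 27, Helix, 29), (Sam, 15, 27, Nova, 30), (Sam, 17, 37, Helix, 25), (Sam, 17, 37, Helix, 29), (Sam, 17, 37, Nova, 30), (Sam, 25, 28, Helix, 25), (Sam, 25, 28, Helix, 29), (Sam, 25, 28, Nova, 30), (Sam, 35, 17, Helix, 25), (Sam, 35, 17, Helix, 29), (Sam, 35, 17, Nova, 30), (Wes, 6, 11, Lyra, 15)}
Natural join on pname: {(Bo, 25, 4, Orion, 27, 3, 6), (Bo, 25, 4, Orion, 32, 3, 6), (Bo, 36, 10, Orion, 27, 3, 6), (Bo, 36, 10, Orion, 32, 3, 6), (Bo, 5, 26, Orion, 27, 3, 6), (Bo, 5, 26, Orion, 32, 3, 6), (Sam, 15, 27, Helix, 25, 14, 16), (Sam, 15, 27, Helix, 25, 20, 21), (Sam, 15, 27, Helix, 29, 14, 16), (Sam, 15, 27, Helix, 29, 20, 21), (Sam, 15, 27, Nova, 30, 36, 3), (Sam, 17, 37, Helix, 25, 14, 16), (Sam, 17, 37, Helix, 25, 20, 21), (Sam, 17, 37, Helix, 29, 14, 16), (Sam, 17, 37, Helix, 29, 20, 21), (Sam, 17, 37, Nova, 30, 36, 3), (Sam, 25, 28, Helix, 25, 14, 16), (Sam, 25, 28, Helix, 25, 20, 21), (Sam, 25, 28, Helix, 29, 14, 16), (Sam, 25, 28, Helix, 29, 20, 21), (Sam, 25, 28, Nova, 30, 36, 3), (Sam, 35, 17, Helix, 25, 14, 16), (Sam, 35, 17, Helix, 25, 20, 21), (Sam, 35, 17, Helix, 29, 14, 16), (Sam, 35, 17, Helix, 29, 20, 21), (Sam, 35, 17, Nova, 30, 36, 3), (Wes, 6, 11, Lyra, 15, 20, 2)}
Projecting to pid, sid, price, cname: {(15, 16, 25, Sam), (15, 16, 29, Sam), (15, 21, 25, Sam), (15, 21, 29, Sam), (15, 3, 30, Sam), (17, 16, 25, Sam), (17, 16, 29, Sam), (17, 21, 25, Sam), (17, 21, 29, Sam), (17, 3, 30, Sam), (25, 16, 25, Sam), (25, 16, 29, Sam), (25, 21, 25, Sam), (25, 21, 29, Sam), (25, 3, 30, Sam), (25, 6, 27, Bo), (25, 6, 32, Bo), (35, 16, 25, Sam), (35, 16, 29, Sam), (35, 21, 25, Sam), (35, 21, 29, Sam), (35, 3, 30, Sam), (36, 6, 27, Bo), (36, 6, 32, Bo), (5, 6, 27, Bo), (5, 6, 32, Bo), (6, 2, 15, Wes)}
σ[price >= pid]: keep tuples satisfying price >= pid → {(15, 16, 25, Sam), (15, 16, 29, Sam), (15, 21, 25, Sam), (15, 21, 29, Sam), (15, 3, 30, Sam), (17, 16, 25, Sam), (17, 16, 29, Sam), (17, 21, 25, Sam), (17, 21, 29, Sam), (17, 3, 30, Sam), (25, 16, 25, Sam), (25, 16, 29, Sam), (25, 21, 25, Sam), (25, 21, 29, Sam), (25, 3, 30, Sam), (25, 6, 27, Bo), (25, 6, 32, Bo), (5, 6, 27, Bo), (5, 6, 32, Bo), (6, 2, 15, Wes)}
Projecting to sid, pid (8 duplicate(s) eliminated): {(16, 15), (16, 17), (16, 25), (2, 6), (21, 15), (21, 17), (21, 25), (3, 15), (3, 17), (3, 25), (6, 25), (6, 5)}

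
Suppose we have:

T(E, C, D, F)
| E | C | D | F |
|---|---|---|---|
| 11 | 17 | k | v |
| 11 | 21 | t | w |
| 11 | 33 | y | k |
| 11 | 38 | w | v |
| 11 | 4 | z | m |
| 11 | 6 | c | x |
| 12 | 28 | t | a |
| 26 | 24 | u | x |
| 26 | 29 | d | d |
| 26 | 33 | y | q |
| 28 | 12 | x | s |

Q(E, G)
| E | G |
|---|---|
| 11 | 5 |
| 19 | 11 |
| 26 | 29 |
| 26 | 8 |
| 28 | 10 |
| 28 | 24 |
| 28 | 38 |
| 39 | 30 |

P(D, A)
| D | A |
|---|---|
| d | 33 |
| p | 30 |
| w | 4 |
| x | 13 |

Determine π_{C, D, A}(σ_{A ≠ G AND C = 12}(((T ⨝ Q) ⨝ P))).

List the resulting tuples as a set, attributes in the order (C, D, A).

{(12, x, 13)}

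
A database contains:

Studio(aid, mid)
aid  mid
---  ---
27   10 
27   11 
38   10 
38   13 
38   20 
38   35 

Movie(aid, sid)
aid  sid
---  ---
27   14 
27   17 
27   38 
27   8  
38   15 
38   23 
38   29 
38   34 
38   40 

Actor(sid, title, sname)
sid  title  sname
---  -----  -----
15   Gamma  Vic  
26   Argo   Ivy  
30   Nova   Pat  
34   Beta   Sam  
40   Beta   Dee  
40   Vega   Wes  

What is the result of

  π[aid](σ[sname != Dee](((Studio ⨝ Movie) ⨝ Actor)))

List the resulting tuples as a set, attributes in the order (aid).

{38}

Joining Studio and Movie on aid yields {(27, 10, 14), (27, 10, 17), (27, 10, 38), (27, 10, 8), (27, 11, 14), (27, 11, 17), (27, 11, 38), (27, 11, 8), (38, 10, 15), (38, 10, 23), (38, 10, 29), (38, 10, 34), (38, 10, 40), (38, 13, 15), (38, 13, 23), (38, 13, 29), (38, 13, 34), (38, 13, 40), (38, 20, 15), (38, 20, 23), (38, 20, 29), (38, 20, 34), (38, 20, 40), (38, 35, 15), (38, 35, 23), (38, 35, 29), (38, 35, 34), (38, 35, 40)}.
Joining (Studio ⨝ Movie) and Actor on sid yields {(38, 10, 15, Gamma, Vic), (38, 10, 34, Beta, Sam), (38, 10, 40, Beta, Dee), (38, 10, 40, Vega, Wes), (38, 13, 15, Gamma, Vic), (38, 13, 34, Beta, Sam), (38, 13, 40, Beta, Dee), (38, 13, 40, Vega, Wes), (38, 20, 15, Gamma, Vic), (38, 20, 34, Beta, Sam), (38, 20, 40, Beta, Dee), (38, 20, 40, Vega, Wes), (38, 35, 15, Gamma, Vic), (38, 35, 34, Beta, Sam), (38, 35, 40, Beta, Dee), (38, 35, 40, Vega, Wes)}.
Selection sname != Dee: {(38, 10, 15, Gamma, Vic), (38, 10, 34, Beta, Sam), (38, 10, 40, Vega, Wes), (38, 13, 15, Gamma, Vic), (38, 13, 34, Beta, Sam), (38, 13, 40, Vega, Wes), (38, 20, 15, Gamma, Vic), (38, 20, 34, Beta, Sam), (38, 20, 40, Vega, Wes), (38, 35, 15, Gamma, Vic), (38, 35, 34, Beta, Sam), (38, 35, 40, Vega, Wes)}
π[aid]: project onto (aid) (11 duplicate(s) eliminated) → {38}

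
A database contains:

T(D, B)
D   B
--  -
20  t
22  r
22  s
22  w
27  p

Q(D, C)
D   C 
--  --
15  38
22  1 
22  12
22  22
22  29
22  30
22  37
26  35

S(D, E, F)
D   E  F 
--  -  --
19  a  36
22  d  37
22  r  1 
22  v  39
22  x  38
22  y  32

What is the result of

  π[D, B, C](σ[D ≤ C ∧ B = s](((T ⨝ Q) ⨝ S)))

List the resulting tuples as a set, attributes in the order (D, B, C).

{(22, s, 22), (22, s, 29), (22, s, 30), (22, s, 37)}

T ⋈ Q (natural join on D): {(22, r, 1), (22, r, 12), (22, r, 22), (22, r, 29), (22, r, 30), (22, r, 37), (22, s, 1), (22, s, 12), (22, s, 22), (22, s, 29), (22, s, 30), (22, s, 37), (22, w, 1), (22, w, 12), (22, w, 22), (22, w, 29), (22, w, 30), (22, w, 37)}
(T ⨝ Q) ⋈ S (natural join on D): {(22, r, 1, d, 37), (22, r, 1, r, 1), (22, r, 1, v, 39), (22, r, 1, x, 38), (22, r, 1, y, 32), (22, r, 12, d, 37), (22, r, 12, r, 1), (22, r, 12, v, 39), (22, r, 12, x, 38), (22, r, 12, y, 32), (22, r, 22, d, 37), (22, r, 22, r, 1), (22, r, 22, v, 39), (22, r, 22, x, 38), (22, r, 22, y, 32), (22, r, 29, d, 37), (22, r, 29, r, 1), (22, r, 29, v, 39), (22, r, 29, x, 38), (22, r, 29, y, 32), (22, r, 30, d, 37), (22, r, 30, r, 1), (22, r, 30, v, 39), (22, r, 30, x, 38), (22, r, 30, y, 32), (22, r, 37, d, 37), (22, r, 37, r, 1), (22, r, 37, v, 39), (22, r, 37, x, 38), (22, r, 37, y, 32), (22, s, 1, d, 37), (22, s, 1, r, 1), (22, s, 1, v, 39), (22, s, 1, x, 38), (22, s, 1, y, 32), (22, s, 12, d, 37), (22, s, 12, r, 1), (22, s, 12, v, 39), (22, s, 12, x, 38), (22, s, 12, y, 32), (22, s, 22, d, 37), (22, s, 22, r, 1), (22, s, 22, v, 39), (22, s, 22, x, 38), (22, s, 22, y, 32), (22, s, 29, d, 37), (22, s, 29, r, 1), (22, s, 29, v, 39), (22, s, 29, x, 38), (22, s, 29, y, 32), (22, s, 30, d, 37), (22, s, 30, r, 1), (22, s, 30, v, 39), (22, s, 30, x, 38), (22, s, 30, y, 32), (22, s, 37, d, 37), (22, s, 37, r, 1), (22, s, 37, v, 39), (22, s, 37, x, 38), (22, s, 37, y, 32), (22, w, 1, d, 37), (22, w, 1, r, 1), (22, w, 1, v, 39), (22, w, 1, x, 38), (22, w, 1, y, 32), (22, w, 12, d, 37), (22, w, 12, r, 1), (22, w, 12, v, 39), (22, w, 12, x, 38), (22, w, 12, y, 32), (22, w, 22, d, 37), (22, w, 22, r, 1), (22, w, 22, v, 39), (22, w, 22, x, 38), (22, w, 22, y, 32), (22, w, 29, d, 37), (22, w, 29, r, 1), (22, w, 29, v, 39), (22, w, 29, x, 38), (22, w, 29, y, 32), (22, w, 30, d, 37), (22, w, 30, r, 1), (22, w, 30, v, 39), (22, w, 30, x, 38), (22, w, 30, y, 32), (22, w, 37, d, 37), (22, w, 37, r, 1), (22, w, 37, v, 39), (22, w, 37, x, 38), (22, w, 37, y, 32)}
Filtering on D ≤ C ∧ B = s leaves {(22, s, 22, d, 37), (22, s, 22, r, 1), (22, s, 22, v, 39), (22, s, 22, x, 38), (22, s, 22, y, 32), (22, s, 29, d, 37), (22, s, 29, r, 1), (22, s, 29, v, 39), (22, s, 29, x, 38), (22, s, 29, y, 32), (22, s, 30, d, 37), (22, s, 30, r, 1), (22, s, 30, v, 39), (22, s, 30, x, 38), (22, s, 30, y, 32), (22, s, 37, d, 37), (22, s, 37, r, 1), (22, s, 37, v, 39), (22, s, 37, x, 38), (22, s, 37, y, 32)}.
π_{D, B, C} gives {(22, s, 22), (22, s, 29), (22, s, 30), (22, s, 37)} (16 duplicate(s) eliminated).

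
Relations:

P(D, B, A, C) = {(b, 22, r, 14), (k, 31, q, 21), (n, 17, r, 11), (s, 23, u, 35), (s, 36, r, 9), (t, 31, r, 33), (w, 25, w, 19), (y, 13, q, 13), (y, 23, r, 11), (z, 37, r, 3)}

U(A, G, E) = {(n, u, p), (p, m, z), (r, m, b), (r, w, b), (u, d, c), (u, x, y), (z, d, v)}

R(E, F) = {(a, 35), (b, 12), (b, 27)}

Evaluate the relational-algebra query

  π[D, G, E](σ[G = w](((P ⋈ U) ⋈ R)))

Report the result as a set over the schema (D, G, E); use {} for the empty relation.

{(b, w, b), (n, w, b), (s, w, b), (t, w, b), (y, w, b), (z, w, b)}

Joining P and U on A yields {(b, 22, r, 14, m, b), (b, 22, r, 14, w, b), (n, 17, r, 11, m, b), (n, 17, r, 11, w, b), (s, 23, u, 35, d, c), (s, 23, u, 35, x, y), (s, 36, r, 9, m, b), (s, 36, r, 9, w, b), (t, 31, r, 33, m, b), (t, 31, r, 33, w, b), (y, 23, r, 11, m, b), (y, 23, r, 11, w, b), (z, 37, r, 3, m, b), (z, 37, r, 3, w, b)}.
Joining (P ⋈ U) and R on E yields {(b, 22, r, 14, m, b, 12), (b, 22, r, 14, m, b, 27), (b, 22, r, 14, w, b, 12), (b, 22, r, 14, w, b, 27), (n, 17, r, 11, m, b, 12), (n, 17, r, 11, m, b, 27), (n, 17, r, 11, w, b, 12), (n, 17, r, 11, w, b, 27), (s, 36, r, 9, m, b, 12), (s, 36, r, 9, m, b, 27), (s, 36, r, 9, w, b, 12), (s, 36, r, 9, w, b, 27), (t, 31, r, 33, m, b, 12), (t, 31, r, 33, m, b, 27), (t, 31, r, 33, w, b, 12), (t, 31, r, 33, w, b, 27), (y, 23, r, 11, m, b, 12), (y, 23, r, 11, m, b, 27), (y, 23, r, 11, w, b, 12), (y, 23, r, 11, w, b, 27), (z, 37, r, 3, m, b, 12), (z, 37, r, 3, m, b, 27), (z, 37, r, 3, w, b, 12), (z, 37, r, 3, w, b, 27)}.
Filtering on G = w leaves {(b, 22, r, 14, w, b, 12), (b, 22, r, 14, w, b, 27), (n, 17, r, 11, w, b, 12), (n, 17, r, 11, w, b, 27), (s, 36, r, 9, w, b, 12), (s, 36, r, 9, w, b, 27), (t, 31, r, 33, w, b, 12), (t, 31, r, 33, w, b, 27), (y, 23, r, 11, w, b, 12), (y, 23, r, 11, w, b, 27), (z, 37, r, 3, w, b, 12), (z, 37, r, 3, w, b, 27)}.
π[D, G, E]: project onto (D, G, E) (6 duplicate(s) eliminated) → {(b, w, b), (n, w, b), (s, w, b), (t, w, b), (y, w, b), (z, w, b)}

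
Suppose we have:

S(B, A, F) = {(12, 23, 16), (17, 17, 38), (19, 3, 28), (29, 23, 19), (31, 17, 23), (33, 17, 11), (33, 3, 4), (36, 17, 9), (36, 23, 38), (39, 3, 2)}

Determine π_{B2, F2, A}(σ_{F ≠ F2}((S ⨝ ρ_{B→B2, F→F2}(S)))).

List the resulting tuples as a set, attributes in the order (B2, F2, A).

ρ[B→B2, F→F2]: schema becomes (B2, A, F2); tuples unchanged.
Natural join on A: {(12, 23, 16, 12, 16), (12, 23, 16, 29, 19), (12, 23, 16, 36, 38), (17, 17, 38, 17, 38), (17, 17, 38, 31, 23), (17, 17, 38, 33, 11), (17, 17, 38, 36, 9), (19, 3, 28, 19, 28), (19, 3, 28, 33, 4), (19, 3, 28, 39, 2), (29, 23, 19, 12, 16), (29, 23, 19, 29, 19), (29, 23, 19, 36, 38), (31, 17, 23, 17, 38), (31, 17, 23, 31, 23), (31, 17, 23, 33, 11), (31, 17, 23, 36, 9), (33, 17, 11, 17, 38), (33, 17, 11, 31, 23), (33, 17, 11, 33, 11), (33, 17, 11, 36, 9), (33, 3, 4, 19, 28), (33, 3, 4, 33, 4), (33, 3, 4, 39, 2), (36, 17, 9, 17, 38), (36, 17, 9, 31, 23), (36, 17, 9, 33, 11), (36, 17, 9, 36, 9), (36, 23, 38, 12, 16), (36, 23, 38, 29, 19), (36, 23, 38, 36, 38), (39, 3, 2, 19, 28), (39, 3, 2, 33, 4), (39, 3, 2, 39, 2)}
Selection F ≠ F2: {(12, 23, 16, 29, 19), (12, 23, 16, 36, 38), (17, 17, 38, 31, 23), (17, 17, 38, 33, 11), (17, 17, 38, 36, 9), (19, 3, 28, 33, 4), (19, 3, 28, 39, 2), (29, 23, 19, 12, 16), (29, 23, 19, 36, 38), (31, 17, 23, 17, 38), (31, 17, 23, 33, 11), (31, 17, 23, 36, 9), (33, 17, 11, 17, 38), (33, 17, 11, 31, 23), (33, 17, 11, 36, 9), (33, 3, 4, 19, 28), (33, 3, 4, 39, 2), (36, 17, 9, 17, 38), (36, 17, 9, 31, 23), (36, 17, 9, 33, 11), (36, 23, 38, 12, 16), (36, 23, 38, 29, 19), (39, 3, 2, 19, 28), (39, 3, 2, 33, 4)}
π_{B2, F2, A} gives {(12, 16, 23), (17, 38, 17), (19, 28, 3), (29, 19, 23), (31, 23, 17), (33, 11, 17), (33, 4, 3), (36, 38, 23), (36, 9, 17), (39, 2, 3)} (14 duplicate(s) eliminated).

{(12, 16, 23), (17, 38, 17), (19, 28, 3), (29, 19, 23), (31, 23, 17), (33, 11, 17), (33, 4, 3), (36, 38, 23), (36, 9, 17), (39, 2, 3)}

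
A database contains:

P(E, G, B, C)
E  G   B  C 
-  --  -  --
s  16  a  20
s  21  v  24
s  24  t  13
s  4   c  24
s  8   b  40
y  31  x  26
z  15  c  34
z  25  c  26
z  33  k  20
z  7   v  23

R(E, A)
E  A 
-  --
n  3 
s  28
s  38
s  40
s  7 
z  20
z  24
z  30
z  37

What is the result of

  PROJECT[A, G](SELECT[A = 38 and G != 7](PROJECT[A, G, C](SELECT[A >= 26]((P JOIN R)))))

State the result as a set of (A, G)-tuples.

Natural join on E: {(s, 16, a, 20, 28), (s, 16, a, 20, 38), (s, 16, a, 20, 40), (s, 16, a, 20, 7), (s, 21, v, 24, 28), (s, 21, v, 24, 38), (s, 21, v, 24, 40), (s, 21, v, 24, 7), (s, 24, t, 13, 28), (s, 24, t, 13, 38), (s, 24, t, 13, 40), (s, 24, t, 13, 7), (s, 4, c, 24, 28), (s, 4, c, 24, 38), (s, 4, c, 24, 40), (s, 4, c, 24, 7), (s, 8, b, 40, 28), (s, 8, b, 40, 38), (s, 8, b, 40, 40), (s, 8, b, 40, 7), (z, 15, c, 34, 20), (z, 15, c, 34, 24), (z, 15, c, 34, 30), (z, 15, c, 34, 37), (z, 25, c, 26, 20), (z, 25, c, 26, 24), (z, 25, c, 26, 30), (z, 25, c, 26, 37), (z, 33, k, 20, 20), (z, 33, k, 20, 24), (z, 33, k, 20, 30), (z, 33, k, 20, 37), (z, 7, v, 23, 20), (z, 7, v, 23, 24), (z, 7, v, 23, 30), (z, 7, v, 23, 37)}
Apply σ_{A >= 26}; surviving tuples: {(s, 16, a, 20, 28), (s, 16, a, 20, 38), (s, 16, a, 20, 40), (s, 21, v, 24, 28), (s, 21, v, 24, 38), (s, 21, v, 24, 40), (s, 24, t, 13, 28), (s, 24, t, 13, 38), (s, 24, t, 13, 40), (s, 4, c, 24, 28), (s, 4, c, 24, 38), (s, 4, c, 24, 40), (s, 8, b, 40, 28), (s, 8, b, 40, 38), (s, 8, b, 40, 40), (z, 15, c, 34, 30), (z, 15, c, 34, 37), (z, 25, c, 26, 30), (z, 25, c, 26, 37), (z, 33, k, 20, 30), (z, 33, k, 20, 37), (z, 7, v, 23, 30), (z, 7, v, 23, 37)}
π[A, G, C]: project onto (A, G, C) → {(28, 16, 20), (28, 21, 24), (28, 24, 13), (28, 4, 24), (28, 8, 40), (30, 15, 34), (30, 25, 26), (30, 33, 20), (30, 7, 23), (37, 15, 34), (37, 25, 26), (37, 33, 20), (37, 7, 23), (38, 16, 20), (38, 21, 24), (38, 24, 13), (38, 4, 24), (38, 8, 40), (40, 16, 20), (40, 21, 24), (40, 24, 13), (40, 4, 24), (40, 8, 40)}
Apply σ_{A = 38 and G != 7}; surviving tuples: {(38, 16, 20), (38, 21, 24), (38, 24, 13), (38, 4, 24), (38, 8, 40)}
π[A, G]: project onto (A, G) → {(38, 16), (38, 21), (38, 24), (38, 4), (38, 8)}

{(38, 16), (38, 21), (38, 24), (38, 4), (38, 8)}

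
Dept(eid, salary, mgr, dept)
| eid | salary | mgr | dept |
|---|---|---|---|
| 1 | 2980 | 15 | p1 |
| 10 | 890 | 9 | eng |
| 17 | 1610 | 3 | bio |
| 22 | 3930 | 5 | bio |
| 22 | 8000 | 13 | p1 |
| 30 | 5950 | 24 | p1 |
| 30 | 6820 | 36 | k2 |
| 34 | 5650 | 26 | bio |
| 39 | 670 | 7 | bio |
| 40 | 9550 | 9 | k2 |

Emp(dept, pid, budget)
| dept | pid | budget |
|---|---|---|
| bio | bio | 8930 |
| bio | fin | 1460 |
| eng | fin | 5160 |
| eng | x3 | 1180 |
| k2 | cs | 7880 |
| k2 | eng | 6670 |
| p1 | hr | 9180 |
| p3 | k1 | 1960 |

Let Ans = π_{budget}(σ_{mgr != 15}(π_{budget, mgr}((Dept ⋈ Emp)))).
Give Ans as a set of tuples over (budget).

Joining Dept and Emp on dept yields {(1, 2980, 15, p1, hr, 9180), (10, 890, 9, eng, fin, 5160), (10, 890, 9, eng, x3, 1180), (17, 1610, 3, bio, bio, 8930), (17, 1610, 3, bio, fin, 1460), (22, 3930, 5, bio, bio, 8930), (22, 3930, 5, bio, fin, 1460), (22, 8000, 13, p1, hr, 9180), (30, 5950, 24, p1, hr, 9180), (30, 6820, 36, k2, cs, 7880), (30, 6820, 36, k2, eng, 6670), (34, 5650, 26, bio, bio, 8930), (34, 5650, 26, bio, fin, 1460), (39, 670, 7, bio, bio, 8930), (39, 670, 7, bio, fin, 1460), (40, 9550, 9, k2, cs, 7880), (40, 9550, 9, k2, eng, 6670)}.
π_{budget, mgr} gives {(1180, 9), (1460, 26), (1460, 3), (1460, 5), (1460, 7), (5160, 9), (6670, 36), (6670, 9), (7880, 36), (7880, 9), (8930, 26), (8930, 3), (8930, 5), (8930, 7), (9180, 13), (9180, 15), (9180, 24)}.
Selection mgr != 15: {(1180, 9), (1460, 26), (1460, 3), (1460, 5), (1460, 7), (5160, 9), (6670, 36), (6670, 9), (7880, 36), (7880, 9), (8930, 26), (8930, 3), (8930, 5), (8930, 7), (9180, 13), (9180, 24)}
π_{budget} gives {1180, 1460, 5160, 6670, 7880, 8930, 9180} (9 duplicate(s) eliminated).

{1180, 1460, 5160, 6670, 7880, 8930, 9180}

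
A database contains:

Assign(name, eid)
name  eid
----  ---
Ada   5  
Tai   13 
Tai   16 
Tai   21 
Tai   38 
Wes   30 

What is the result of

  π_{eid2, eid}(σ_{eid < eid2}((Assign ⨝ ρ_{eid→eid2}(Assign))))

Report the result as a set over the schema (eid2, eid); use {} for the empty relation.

{(16, 13), (21, 13), (21, 16), (38, 13), (38, 16), (38, 21)}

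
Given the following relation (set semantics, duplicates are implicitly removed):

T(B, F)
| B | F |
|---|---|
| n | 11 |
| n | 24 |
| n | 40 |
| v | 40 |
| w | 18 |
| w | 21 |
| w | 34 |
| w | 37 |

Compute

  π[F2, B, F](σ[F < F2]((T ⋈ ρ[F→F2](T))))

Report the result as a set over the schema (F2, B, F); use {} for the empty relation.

{(21, w, 18), (24, n, 11), (34, w, 18), (34, w, 21), (37, w, 18), (37, w, 21), (37, w, 34), (40, n, 11), (40, n, 24)}

ρ[F→F2]: schema becomes (B, F2); tuples unchanged.
Joining T and ρ[F→F2](T) on B yields {(n, 11, 11), (n, 11, 24), (n, 11, 40), (n, 24, 11), (n, 24, 24), (n, 24, 40), (n, 40, 11), (n, 40, 24), (n, 40, 40), (v, 40, 40), (w, 18, 18), (w, 18, 21), (w, 18, 34), (w, 18, 37), (w, 21, 18), (w, 21, 21), (w, 21, 34), (w, 21, 37), (w, 34, 18), (w, 34, 21), (w, 34, 34), (w, 34, 37), (w, 37, 18), (w, 37, 21), (w, 37, 34), (w, 37, 37)}.
Filtering on F < F2 leaves {(n, 11, 24), (n, 11, 40), (n, 24, 40), (w, 18, 21), (w, 18, 34), (w, 18, 37), (w, 21, 34), (w, 21, 37), (w, 34, 37)}.
π_{F2, B, F} gives {(21, w, 18), (24, n, 11), (34, w, 18), (34, w, 21), (37, w, 18), (37, w, 21), (37, w, 34), (40, n, 11), (40, n, 24)}.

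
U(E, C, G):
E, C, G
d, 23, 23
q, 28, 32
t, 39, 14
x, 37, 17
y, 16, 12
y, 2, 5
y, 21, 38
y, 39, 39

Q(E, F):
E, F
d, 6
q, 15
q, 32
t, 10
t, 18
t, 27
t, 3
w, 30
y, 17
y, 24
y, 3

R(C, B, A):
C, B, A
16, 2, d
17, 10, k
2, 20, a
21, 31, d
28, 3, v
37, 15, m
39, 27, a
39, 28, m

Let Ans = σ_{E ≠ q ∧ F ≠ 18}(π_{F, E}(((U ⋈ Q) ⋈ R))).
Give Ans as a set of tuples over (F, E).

{(10, t), (17, y), (24, y), (27, t), (3, t), (3, y)}

U ⋈ Q (natural join on E): {(d, 23, 23, 6), (q, 28, 32, 15), (q, 28, 32, 32), (t, 39, 14, 10), (t, 39, 14, 18), (t, 39, 14, 27), (t, 39, 14, 3), (y, 16, 12, 17), (y, 16, 12, 24), (y, 16, 12, 3), (y, 2, 5, 17), (y, 2, 5, 24), (y, 2, 5, 3), (y, 21, 38, 17), (y, 21, 38, 24), (y, 21, 38, 3), (y, 39, 39, 17), (y, 39, 39, 24), (y, 39, 39, 3)}
(U ⋈ Q) ⋈ R (natural join on C): {(q, 28, 32, 15, 3, v), (q, 28, 32, 32, 3, v), (t, 39, 14, 10, 27, a), (t, 39, 14, 10, 28, m), (t, 39, 14, 18, 27, a), (t, 39, 14, 18, 28, m), (t, 39, 14, 27, 27, a), (t, 39, 14, 27, 28, m), (t, 39, 14, 3, 27, a), (t, 39, 14, 3, 28, m), (y, 16, 12, 17, 2, d), (y, 16, 12, 24, 2, d), (y, 16, 12, 3, 2, d), (y, 2, 5, 17, 20, a), (y, 2, 5, 24, 20, a), (y, 2, 5, 3, 20, a), (y, 21, 38, 17, 31, d), (y, 21, 38, 24, 31, d), (y, 21, 38, 3, 31, d), (y, 39, 39, 17, 27, a), (y, 39, 39, 17, 28, m), (y, 39, 39, 24, 27, a), (y, 39, 39, 24, 28, m), (y, 39, 39, 3, 27, a), (y, 39, 39, 3, 28, m)}
Keep only column(s) F, E (16 duplicate(s) eliminated): {(10, t), (15, q), (17, y), (18, t), (24, y), (27, t), (3, t), (3, y), (32, q)}
σ[E ≠ q ∧ F ≠ 18]: keep tuples satisfying E ≠ q ∧ F ≠ 18 → {(10, t), (17, y), (24, y), (27, t), (3, t), (3, y)}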